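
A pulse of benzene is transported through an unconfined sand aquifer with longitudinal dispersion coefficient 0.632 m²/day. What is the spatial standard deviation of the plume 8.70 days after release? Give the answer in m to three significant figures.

3.32 m

Dispersive spreading gives a Gaussian with σ² = 2Dt; advection only shifts the center.
σ = √(2 × 0.632 × 8.70) = 3.32 m.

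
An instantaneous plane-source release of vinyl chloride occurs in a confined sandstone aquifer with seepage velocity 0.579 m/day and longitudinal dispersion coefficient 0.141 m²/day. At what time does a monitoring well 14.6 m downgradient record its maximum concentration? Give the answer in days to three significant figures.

24.8 days

For the 1D instantaneous-source solution, setting ∂C/∂t = 0 at fixed x gives v²t² + 2Dt − x² = 0, so t = (√(D² + v²x²) − D)/v².
√(D² + v²x²) = √(0.141² + 0.579² × 14.6²) = 8.455; v² = 0.335241.
t = (8.455 − 0.141)/0.335241 = 24.8 days (vs. the pure-advection estimate x/v = 25.2 d).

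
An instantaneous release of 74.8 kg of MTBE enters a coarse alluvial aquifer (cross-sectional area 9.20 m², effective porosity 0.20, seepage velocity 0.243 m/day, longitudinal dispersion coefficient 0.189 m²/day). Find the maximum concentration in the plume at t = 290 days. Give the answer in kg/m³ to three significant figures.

1.55 kg/m³

The peak of an instantaneous 1D plume sits at x = vt; there the Gaussian factor is 1 and C_max = M/(n_e·A·√(4πDt)), where n_e·A is the pore area the mass is dissolved in.
√(4πDt) = √(4π × 0.189 × 290) = 26.24 m, so C_max = 74.8/(0.20 × 9.20 × 26.24) = 1.55 kg/m³.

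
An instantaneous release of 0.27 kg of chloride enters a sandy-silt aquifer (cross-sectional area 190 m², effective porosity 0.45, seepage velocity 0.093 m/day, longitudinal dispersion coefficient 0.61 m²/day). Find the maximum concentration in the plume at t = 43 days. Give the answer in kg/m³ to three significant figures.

0.000174 kg/m³

The peak of an instantaneous 1D plume sits at x = vt; there the Gaussian factor is 1 and C_max = M/(n_e·A·√(4πDt)), where n_e·A is the pore area the mass is dissolved in.
√(4πDt) = √(4π × 0.61 × 43) = 18.16 m, so C_max = 0.27/(0.45 × 190 × 18.16) = 0.000174 kg/m³.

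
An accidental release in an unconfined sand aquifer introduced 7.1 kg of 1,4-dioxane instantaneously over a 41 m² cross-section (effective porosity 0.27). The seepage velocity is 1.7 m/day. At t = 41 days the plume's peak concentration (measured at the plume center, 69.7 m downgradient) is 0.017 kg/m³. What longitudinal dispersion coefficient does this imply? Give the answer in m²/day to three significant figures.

2.76 m²/day

At the plume center C_max = M/(n_e·A·√(4πDt)), so D = M²/(4πt·(n_e·A·C_max)²).
n_e·A·C_max = 0.27 × 41 × 0.017 = 0.1882 kg/m.
D = 7.1²/(4π × 41 × 0.1882²) = 2.76 m²/day.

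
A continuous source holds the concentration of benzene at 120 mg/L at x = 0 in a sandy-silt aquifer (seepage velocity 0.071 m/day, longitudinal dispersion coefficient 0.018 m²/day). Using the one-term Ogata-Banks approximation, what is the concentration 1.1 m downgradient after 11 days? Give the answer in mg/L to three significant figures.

36.7 mg/L

For a continuous step input, C/C₀ ≈ ½·erfc((x−vt)/(2√(Dt))).
vt = 0.071 × 11 = 0.781 m and 2√(Dt) = 2√(0.018 × 11) = 0.8899 m.
Argument (x−vt)/(2√(Dt)) = (1.1 − 0.781)/0.8899 = 0.3585; ½·erfc(0.3585) = 0.3061.
C = 120 × 0.3061 = 36.7 mg/L.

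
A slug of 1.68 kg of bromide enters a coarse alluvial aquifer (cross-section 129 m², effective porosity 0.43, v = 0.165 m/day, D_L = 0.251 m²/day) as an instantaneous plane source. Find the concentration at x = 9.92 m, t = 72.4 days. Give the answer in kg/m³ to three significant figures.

0.00189 kg/m³

For an instantaneous plane source, C(x,t) = M/(n_e·A·√(4πDt)) · exp(−(x−vt)²/(4Dt)), with n_e·A the pore (flow) area.
Plume center vt = 0.165 × 72.4 = 11.946 m, so the well at 9.92 m is 2.026 m upgradient of the peak.
√(4πDt) = 15.11 m, giving peak height M/(n_e·A·√(4πDt)) = 1.68/(0.43 × 129 × 15.11) = 0.002004 kg/m³.
(x−vt)²/(4Dt) = (-2.026)²/(4 × 0.251 × 72.4) = 0.05647; exp(−0.05647) = 0.9451.
C = 0.002004 × 0.9451 = 0.00189 kg/m³.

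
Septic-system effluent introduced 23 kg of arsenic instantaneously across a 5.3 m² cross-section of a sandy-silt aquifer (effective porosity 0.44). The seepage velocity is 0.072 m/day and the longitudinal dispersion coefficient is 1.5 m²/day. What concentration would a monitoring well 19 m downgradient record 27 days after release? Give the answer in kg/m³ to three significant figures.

0.0726 kg/m³

For an instantaneous plane source, C(x,t) = M/(n_e·A·√(4πDt)) · exp(−(x−vt)²/(4Dt)), with n_e·A the pore (flow) area.
Plume center vt = 0.072 × 27 = 1.944 m, so the well at 19 m is 17.056 m downgradient of the peak.
√(4πDt) = 22.56 m, giving peak height M/(n_e·A·√(4πDt)) = 23/(0.44 × 5.3 × 22.56) = 0.4372 kg/m³.
(x−vt)²/(4Dt) = (17.056)²/(4 × 1.5 × 27) = 1.796; exp(−1.796) = 0.1660.
C = 0.4372 × 0.1660 = 0.0726 kg/m³.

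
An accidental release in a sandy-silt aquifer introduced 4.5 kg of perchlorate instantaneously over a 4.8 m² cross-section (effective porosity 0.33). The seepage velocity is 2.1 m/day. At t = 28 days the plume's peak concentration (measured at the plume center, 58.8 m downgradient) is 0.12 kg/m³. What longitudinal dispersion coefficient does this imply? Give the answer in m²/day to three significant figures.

At the plume center C_max = M/(n_e·A·√(4πDt)), so D = M²/(4πt·(n_e·A·C_max)²).
n_e·A·C_max = 0.33 × 4.8 × 0.12 = 0.1901 kg/m.
D = 4.5²/(4π × 28 × 0.1901²) = 1.59 m²/day.

1.59 m²/day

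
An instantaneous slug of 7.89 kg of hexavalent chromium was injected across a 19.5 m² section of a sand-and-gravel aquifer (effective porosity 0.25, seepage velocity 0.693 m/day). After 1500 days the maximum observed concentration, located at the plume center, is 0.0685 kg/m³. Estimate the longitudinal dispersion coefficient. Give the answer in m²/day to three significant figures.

0.0296 m²/day

At the plume center C_max = M/(n_e·A·√(4πDt)), so D = M²/(4πt·(n_e·A·C_max)²).
n_e·A·C_max = 0.25 × 19.5 × 0.0685 = 0.3339 kg/m.
D = 7.89²/(4π × 1500 × 0.3339²) = 0.0296 m²/day.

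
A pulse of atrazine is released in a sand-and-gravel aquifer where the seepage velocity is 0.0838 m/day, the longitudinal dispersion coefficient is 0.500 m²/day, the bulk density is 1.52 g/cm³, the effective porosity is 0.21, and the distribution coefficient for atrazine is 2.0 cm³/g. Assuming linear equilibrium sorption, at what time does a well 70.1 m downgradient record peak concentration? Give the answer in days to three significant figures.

Retardation factor R = 1 + ρ_b·K_d/n = 1 + 1.52 × 2.0/0.21 = 15.48.
Sorption retards both mechanisms: v_R = v/R = 0.005413 m/day, D_R = D/R = 0.03230 m²/day.
Peak time from v_R²t² + 2D_R t − x² = 0: t = (√(D_R² + v_R²x²) − D_R)/v_R².
√(D_R² + v_R²x²) = √(0.03230² + 0.005413² × 70.1²) = 0.3808; v_R² = 2.930e-05.
t = (0.3808 − 0.03230)/2.930e-05 = 11900 days.

11900 days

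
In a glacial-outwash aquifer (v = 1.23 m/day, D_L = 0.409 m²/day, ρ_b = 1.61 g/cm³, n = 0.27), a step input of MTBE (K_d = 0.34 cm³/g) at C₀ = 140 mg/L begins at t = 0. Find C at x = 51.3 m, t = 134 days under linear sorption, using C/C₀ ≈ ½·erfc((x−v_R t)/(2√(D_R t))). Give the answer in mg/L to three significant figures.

Retardation factor R = 1 + ρ_b·K_d/n = 1 + 1.61 × 0.34/0.27 = 3.027.
Sorption retards both mechanisms: v_R = v/R = 0.4063 m/day, D_R = D/R = 0.1351 m²/day.
v_R·t = 0.4063 × 134 = 54.4442 m; 2√(D_R t) = 8.510 m; argument = (51.3 − 54.4442)/8.510 = -0.3695.
C = C₀ × ½·erfc(-0.3695) = 140 × 0.6994 = 97.9 mg/L.

97.9 mg/L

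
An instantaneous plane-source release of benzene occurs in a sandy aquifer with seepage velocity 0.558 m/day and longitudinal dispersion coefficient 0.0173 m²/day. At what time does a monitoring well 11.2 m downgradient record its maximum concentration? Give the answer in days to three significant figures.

For the 1D instantaneous-source solution, setting ∂C/∂t = 0 at fixed x gives v²t² + 2Dt − x² = 0, so t = (√(D² + v²x²) − D)/v².
√(D² + v²x²) = √(0.0173² + 0.558² × 11.2²) = 6.250; v² = 0.311364.
t = (6.250 − 0.0173)/0.311364 = 20.0 days (vs. the pure-advection estimate x/v = 20.1 d).

20.0 days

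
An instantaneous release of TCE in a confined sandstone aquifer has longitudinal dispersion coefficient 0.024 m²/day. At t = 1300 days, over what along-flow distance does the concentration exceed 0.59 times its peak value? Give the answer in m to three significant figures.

The plume is Gaussian with σ = √(2Dt) = √(2 × 0.024 × 1300) = 7.899 m.
C/C_peak = exp(−Δx²/(2σ²)) = 0.59 ⇒ Δx = σ·√(−2 ln 0.59) = 7.899 × 1.027 = 8.112 m.
Width = 2Δx = 16.2 m.

16.2 m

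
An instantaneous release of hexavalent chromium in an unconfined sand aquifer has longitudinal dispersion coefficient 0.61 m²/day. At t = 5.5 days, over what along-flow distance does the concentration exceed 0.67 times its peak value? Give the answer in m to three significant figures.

The plume is Gaussian with σ = √(2Dt) = √(2 × 0.61 × 5.5) = 2.590 m.
C/C_peak = exp(−Δx²/(2σ²)) = 0.67 ⇒ Δx = σ·√(−2 ln 0.67) = 2.590 × 0.8950 = 2.318 m.
Width = 2Δx = 4.64 m.

4.64 m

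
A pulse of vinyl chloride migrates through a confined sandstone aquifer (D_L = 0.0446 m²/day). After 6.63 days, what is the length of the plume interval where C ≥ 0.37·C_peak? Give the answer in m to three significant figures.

The plume is Gaussian with σ = √(2Dt) = √(2 × 0.0446 × 6.63) = 0.7690 m.
C/C_peak = exp(−Δx²/(2σ²)) = 0.37 ⇒ Δx = σ·√(−2 ln 0.37) = 0.7690 × 1.410 = 1.084 m.
Width = 2Δx = 2.17 m.

2.17 m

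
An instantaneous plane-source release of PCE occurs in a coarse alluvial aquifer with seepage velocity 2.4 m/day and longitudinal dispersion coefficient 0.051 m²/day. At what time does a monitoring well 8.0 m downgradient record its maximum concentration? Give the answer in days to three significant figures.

3.32 days

For the 1D instantaneous-source solution, setting ∂C/∂t = 0 at fixed x gives v²t² + 2Dt − x² = 0, so t = (√(D² + v²x²) − D)/v².
√(D² + v²x²) = √(0.051² + 2.4² × 8.0²) = 19.20; v² = 5.76.
t = (19.20 − 0.051)/5.76 = 3.32 days (vs. the pure-advection estimate x/v = 3.33 d).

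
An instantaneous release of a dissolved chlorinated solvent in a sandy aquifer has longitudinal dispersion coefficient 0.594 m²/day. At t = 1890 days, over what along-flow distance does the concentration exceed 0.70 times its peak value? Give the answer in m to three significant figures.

80.0 m

The plume is Gaussian with σ = √(2Dt) = √(2 × 0.594 × 1890) = 47.38 m.
C/C_peak = exp(−Δx²/(2σ²)) = 0.70 ⇒ Δx = σ·√(−2 ln 0.70) = 47.38 × 0.8446 = 40.02 m.
Width = 2Δx = 80.0 m.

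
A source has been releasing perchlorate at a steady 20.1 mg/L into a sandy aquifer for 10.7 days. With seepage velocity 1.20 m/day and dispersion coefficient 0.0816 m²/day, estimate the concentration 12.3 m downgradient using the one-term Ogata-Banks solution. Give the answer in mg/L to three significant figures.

For a continuous step input, C/C₀ ≈ ½·erfc((x−vt)/(2√(Dt))).
vt = 1.20 × 10.7 = 12.84 m and 2√(Dt) = 2√(0.0816 × 10.7) = 1.869 m.
Argument (x−vt)/(2√(Dt)) = (12.3 − 12.84)/1.869 = -0.2889; ½·erfc(-0.2889) = 0.6586.
C = 20.1 × 0.6586 = 13.2 mg/L.

13.2 mg/L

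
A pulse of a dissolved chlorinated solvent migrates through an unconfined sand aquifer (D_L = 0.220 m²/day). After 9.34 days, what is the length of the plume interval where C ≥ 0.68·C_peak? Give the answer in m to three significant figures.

3.56 m

The plume is Gaussian with σ = √(2Dt) = √(2 × 0.220 × 9.34) = 2.027 m.
C/C_peak = exp(−Δx²/(2σ²)) = 0.68 ⇒ Δx = σ·√(−2 ln 0.68) = 2.027 × 0.8783 = 1.780 m.
Width = 2Δx = 3.56 m.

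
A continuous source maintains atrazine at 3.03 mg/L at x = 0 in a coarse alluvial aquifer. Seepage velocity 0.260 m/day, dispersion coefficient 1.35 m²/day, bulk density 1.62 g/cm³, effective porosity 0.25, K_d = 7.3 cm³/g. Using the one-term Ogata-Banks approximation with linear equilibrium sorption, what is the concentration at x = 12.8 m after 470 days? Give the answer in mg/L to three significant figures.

Retardation factor R = 1 + ρ_b·K_d/n = 1 + 1.62 × 7.3/0.25 = 48.30.
Sorption retards both mechanisms: v_R = v/R = 0.005383 m/day, D_R = D/R = 0.02795 m²/day.
v_R·t = 0.005383 × 470 = 2.53001 m; 2√(D_R t) = 7.249 m; argument = (12.8 − 2.53001)/7.249 = 1.417.
C = C₀ × ½·erfc(1.417) = 3.03 × 0.02254 = 0.0683 mg/L.

0.0683 mg/L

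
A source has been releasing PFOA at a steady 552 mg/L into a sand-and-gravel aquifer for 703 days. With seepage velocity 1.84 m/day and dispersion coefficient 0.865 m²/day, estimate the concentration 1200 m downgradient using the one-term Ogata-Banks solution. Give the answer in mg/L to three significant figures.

For a continuous step input, C/C₀ ≈ ½·erfc((x−vt)/(2√(Dt))).
vt = 1.84 × 703 = 1293.52 m and 2√(Dt) = 2√(0.865 × 703) = 49.32 m.
Argument (x−vt)/(2√(Dt)) = (1200 − 1293.52)/49.32 = -1.896; ½·erfc(-1.896) = 0.9963.
C = 552 × 0.9963 = 550 mg/L.

550 mg/L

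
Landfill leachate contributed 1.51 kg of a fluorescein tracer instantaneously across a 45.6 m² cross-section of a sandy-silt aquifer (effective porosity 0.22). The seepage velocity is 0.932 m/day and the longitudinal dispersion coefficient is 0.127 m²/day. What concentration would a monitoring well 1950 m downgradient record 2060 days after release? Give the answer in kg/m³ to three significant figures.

For an instantaneous plane source, C(x,t) = M/(n_e·A·√(4πDt)) · exp(−(x−vt)²/(4Dt)), with n_e·A the pore (flow) area.
Plume center vt = 0.932 × 2060 = 1919.92 m, so the well at 1950 m is 30.08 m downgradient of the peak.
√(4πDt) = 57.34 m, giving peak height M/(n_e·A·√(4πDt)) = 1.51/(0.22 × 45.6 × 57.34) = 0.002625 kg/m³.
(x−vt)²/(4Dt) = (30.08)²/(4 × 0.127 × 2060) = 0.8646; exp(−0.8646) = 0.4212.
C = 0.002625 × 0.4212 = 0.00111 kg/m³.

0.00111 kg/m³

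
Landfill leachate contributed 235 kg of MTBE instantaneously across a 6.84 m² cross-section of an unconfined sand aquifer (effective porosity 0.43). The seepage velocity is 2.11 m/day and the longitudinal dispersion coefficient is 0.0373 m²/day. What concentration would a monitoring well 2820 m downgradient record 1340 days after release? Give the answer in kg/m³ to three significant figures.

2.42 kg/m³

For an instantaneous plane source, C(x,t) = M/(n_e·A·√(4πDt)) · exp(−(x−vt)²/(4Dt)), with n_e·A the pore (flow) area.
Plume center vt = 2.11 × 1340 = 2827.4 m, so the well at 2820 m is 7.4 m upgradient of the peak.
√(4πDt) = 25.06 m, giving peak height M/(n_e·A·√(4πDt)) = 235/(0.43 × 6.84 × 25.06) = 3.188 kg/m³.
(x−vt)²/(4Dt) = (-7.4)²/(4 × 0.0373 × 1340) = 0.2739; exp(−0.2739) = 0.7604.
C = 3.188 × 0.7604 = 2.42 kg/m³.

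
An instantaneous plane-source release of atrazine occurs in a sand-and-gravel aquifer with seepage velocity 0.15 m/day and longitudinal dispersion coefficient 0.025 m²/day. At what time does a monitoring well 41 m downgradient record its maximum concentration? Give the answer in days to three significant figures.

For the 1D instantaneous-source solution, setting ∂C/∂t = 0 at fixed x gives v²t² + 2Dt − x² = 0, so t = (√(D² + v²x²) − D)/v².
√(D² + v²x²) = √(0.025² + 0.15² × 41²) = 6.150; v² = 0.0225.
t = (6.150 − 0.025)/0.0225 = 272 days (vs. the pure-advection estimate x/v = 273 d).

272 days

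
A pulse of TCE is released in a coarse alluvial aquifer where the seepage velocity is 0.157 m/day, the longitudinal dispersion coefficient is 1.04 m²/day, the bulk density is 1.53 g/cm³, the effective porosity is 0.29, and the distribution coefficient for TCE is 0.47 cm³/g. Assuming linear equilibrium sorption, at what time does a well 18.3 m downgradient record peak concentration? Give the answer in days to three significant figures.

285 days

Retardation factor R = 1 + ρ_b·K_d/n = 1 + 1.53 × 0.47/0.29 = 3.480.
Sorption retards both mechanisms: v_R = v/R = 0.04511 m/day, D_R = D/R = 0.2989 m²/day.
Peak time from v_R²t² + 2D_R t − x² = 0: t = (√(D_R² + v_R²x²) − D_R)/v_R².
√(D_R² + v_R²x²) = √(0.2989² + 0.04511² × 18.3²) = 0.8780; v_R² = 0.002035.
t = (0.8780 − 0.2989)/0.002035 = 285 days.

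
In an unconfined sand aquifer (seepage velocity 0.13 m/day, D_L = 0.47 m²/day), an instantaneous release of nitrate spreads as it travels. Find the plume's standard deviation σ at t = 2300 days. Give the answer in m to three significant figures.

Dispersive spreading gives a Gaussian with σ² = 2Dt; advection only shifts the center.
σ = √(2 × 0.47 × 2300) = 46.5 m.

46.5 m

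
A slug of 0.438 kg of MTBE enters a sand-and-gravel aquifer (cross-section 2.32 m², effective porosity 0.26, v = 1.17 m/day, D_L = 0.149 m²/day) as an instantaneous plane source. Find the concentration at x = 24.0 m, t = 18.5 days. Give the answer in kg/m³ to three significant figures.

For an instantaneous plane source, C(x,t) = M/(n_e·A·√(4πDt)) · exp(−(x−vt)²/(4Dt)), with n_e·A the pore (flow) area.
Plume center vt = 1.17 × 18.5 = 21.645 m, so the well at 24.0 m is 2.355 m downgradient of the peak.
√(4πDt) = 5.886 m, giving peak height M/(n_e·A·√(4πDt)) = 0.438/(0.26 × 2.32 × 5.886) = 0.1234 kg/m³.
(x−vt)²/(4Dt) = (2.355)²/(4 × 0.149 × 18.5) = 0.5030; exp(−0.5030) = 0.6047.
C = 0.1234 × 0.6047 = 0.0746 kg/m³.

0.0746 kg/m³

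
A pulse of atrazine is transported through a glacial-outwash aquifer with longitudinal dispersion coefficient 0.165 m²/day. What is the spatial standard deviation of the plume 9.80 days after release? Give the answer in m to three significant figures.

1.80 m

Dispersive spreading gives a Gaussian with σ² = 2Dt; advection only shifts the center.
σ = √(2 × 0.165 × 9.80) = 1.80 m.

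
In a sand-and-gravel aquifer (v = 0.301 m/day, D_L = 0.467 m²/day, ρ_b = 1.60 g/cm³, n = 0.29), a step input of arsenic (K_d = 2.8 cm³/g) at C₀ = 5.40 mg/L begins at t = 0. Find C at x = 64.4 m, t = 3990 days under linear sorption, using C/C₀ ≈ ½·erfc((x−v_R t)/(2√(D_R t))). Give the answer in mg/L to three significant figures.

3.87 mg/L

Retardation factor R = 1 + ρ_b·K_d/n = 1 + 1.60 × 2.8/0.29 = 16.45.
Sorption retards both mechanisms: v_R = v/R = 0.01830 m/day, D_R = D/R = 0.02839 m²/day.
v_R·t = 0.01830 × 3990 = 73.017 m; 2√(D_R t) = 21.29 m; argument = (64.4 − 73.017)/21.29 = -0.4047.
C = C₀ × ½·erfc(-0.4047) = 5.40 × 0.7165 = 3.87 mg/L.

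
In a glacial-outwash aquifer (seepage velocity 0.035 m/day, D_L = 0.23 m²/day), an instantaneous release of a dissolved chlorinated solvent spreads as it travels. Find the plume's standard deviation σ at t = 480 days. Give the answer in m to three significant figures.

14.9 m

Dispersive spreading gives a Gaussian with σ² = 2Dt; advection only shifts the center.
σ = √(2 × 0.23 × 480) = 14.9 m.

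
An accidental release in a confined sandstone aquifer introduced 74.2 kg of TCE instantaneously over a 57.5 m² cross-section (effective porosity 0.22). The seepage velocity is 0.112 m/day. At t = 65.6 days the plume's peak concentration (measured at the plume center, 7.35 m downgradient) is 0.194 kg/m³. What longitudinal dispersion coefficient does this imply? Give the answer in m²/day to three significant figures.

1.11 m²/day

At the plume center C_max = M/(n_e·A·√(4πDt)), so D = M²/(4πt·(n_e·A·C_max)²).
n_e·A·C_max = 0.22 × 57.5 × 0.194 = 2.454 kg/m.
D = 74.2²/(4π × 65.6 × 2.454²) = 1.11 m²/day.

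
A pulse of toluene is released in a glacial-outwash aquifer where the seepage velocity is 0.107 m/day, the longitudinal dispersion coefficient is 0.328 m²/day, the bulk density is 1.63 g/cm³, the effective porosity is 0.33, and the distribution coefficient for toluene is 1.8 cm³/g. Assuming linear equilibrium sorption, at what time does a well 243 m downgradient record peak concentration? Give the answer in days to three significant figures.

Retardation factor R = 1 + ρ_b·K_d/n = 1 + 1.63 × 1.8/0.33 = 9.891.
Sorption retards both mechanisms: v_R = v/R = 0.01082 m/day, D_R = D/R = 0.03316 m²/day.
Peak time from v_R²t² + 2D_R t − x² = 0: t = (√(D_R² + v_R²x²) − D_R)/v_R².
√(D_R² + v_R²x²) = √(0.03316² + 0.01082² × 243²) = 2.629; v_R² = 0.0001171.
t = (2.629 − 0.03316)/0.0001171 = 22200 days.

22200 days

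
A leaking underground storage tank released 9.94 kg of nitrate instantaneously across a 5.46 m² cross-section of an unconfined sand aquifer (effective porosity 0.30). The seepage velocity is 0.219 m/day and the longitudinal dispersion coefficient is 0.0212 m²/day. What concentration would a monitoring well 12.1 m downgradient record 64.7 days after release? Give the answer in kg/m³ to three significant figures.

0.670 kg/m³

For an instantaneous plane source, C(x,t) = M/(n_e·A·√(4πDt)) · exp(−(x−vt)²/(4Dt)), with n_e·A the pore (flow) area.
Plume center vt = 0.219 × 64.7 = 14.1693 m, so the well at 12.1 m is 2.0693 m upgradient of the peak.
√(4πDt) = 4.152 m, giving peak height M/(n_e·A·√(4πDt)) = 9.94/(0.30 × 5.46 × 4.152) = 1.462 kg/m³.
(x−vt)²/(4Dt) = (-2.0693)²/(4 × 0.0212 × 64.7) = 0.7805; exp(−0.7805) = 0.4582.
C = 1.462 × 0.4582 = 0.670 kg/m³.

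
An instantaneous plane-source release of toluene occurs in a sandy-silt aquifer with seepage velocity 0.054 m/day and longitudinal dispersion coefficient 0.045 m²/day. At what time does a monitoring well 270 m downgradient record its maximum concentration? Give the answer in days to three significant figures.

For the 1D instantaneous-source solution, setting ∂C/∂t = 0 at fixed x gives v²t² + 2Dt − x² = 0, so t = (√(D² + v²x²) − D)/v².
√(D² + v²x²) = √(0.045² + 0.054² × 270²) = 14.58; v² = 0.002916.
t = (14.58 − 0.045)/0.002916 = 4980 days (vs. the pure-advection estimate x/v = 5000 d).

4980 days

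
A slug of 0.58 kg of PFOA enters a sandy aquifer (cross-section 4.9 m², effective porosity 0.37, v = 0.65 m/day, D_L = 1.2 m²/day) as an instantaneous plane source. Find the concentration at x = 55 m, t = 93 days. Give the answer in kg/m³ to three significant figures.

0.00799 kg/m³

For an instantaneous plane source, C(x,t) = M/(n_e·A·√(4πDt)) · exp(−(x−vt)²/(4Dt)), with n_e·A the pore (flow) area.
Plume center vt = 0.65 × 93 = 60.45 m, so the well at 55 m is 5.45 m upgradient of the peak.
√(4πDt) = 37.45 m, giving peak height M/(n_e·A·√(4πDt)) = 0.58/(0.37 × 4.9 × 37.45) = 0.008542 kg/m³.
(x−vt)²/(4Dt) = (-5.45)²/(4 × 1.2 × 93) = 0.06654; exp(−0.06654) = 0.9356.
C = 0.008542 × 0.9356 = 0.00799 kg/m³.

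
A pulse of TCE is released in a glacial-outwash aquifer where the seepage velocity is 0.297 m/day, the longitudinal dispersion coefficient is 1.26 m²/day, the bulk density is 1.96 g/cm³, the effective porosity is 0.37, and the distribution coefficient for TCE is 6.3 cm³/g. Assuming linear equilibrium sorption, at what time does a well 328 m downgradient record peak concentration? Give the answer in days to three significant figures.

37500 days

Retardation factor R = 1 + ρ_b·K_d/n = 1 + 1.96 × 6.3/0.37 = 34.37.
Sorption retards both mechanisms: v_R = v/R = 0.008641 m/day, D_R = D/R = 0.03666 m²/day.
Peak time from v_R²t² + 2D_R t − x² = 0: t = (√(D_R² + v_R²x²) − D_R)/v_R².
√(D_R² + v_R²x²) = √(0.03666² + 0.008641² × 328²) = 2.834; v_R² = 7.467e-05.
t = (2.834 − 0.03666)/7.467e-05 = 37500 days.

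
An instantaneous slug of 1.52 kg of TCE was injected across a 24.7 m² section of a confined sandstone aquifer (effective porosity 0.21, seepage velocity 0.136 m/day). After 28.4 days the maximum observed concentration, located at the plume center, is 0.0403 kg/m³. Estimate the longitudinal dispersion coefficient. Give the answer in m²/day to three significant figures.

0.148 m²/day

At the plume center C_max = M/(n_e·A·√(4πDt)), so D = M²/(4πt·(n_e·A·C_max)²).
n_e·A·C_max = 0.21 × 24.7 × 0.0403 = 0.2090 kg/m.
D = 1.52²/(4π × 28.4 × 0.2090²) = 0.148 m²/day.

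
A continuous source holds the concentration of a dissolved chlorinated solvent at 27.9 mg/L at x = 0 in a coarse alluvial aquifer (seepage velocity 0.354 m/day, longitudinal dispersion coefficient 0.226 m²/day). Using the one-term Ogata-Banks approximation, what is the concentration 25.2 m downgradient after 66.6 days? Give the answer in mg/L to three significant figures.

For a continuous step input, C/C₀ ≈ ½·erfc((x−vt)/(2√(Dt))).
vt = 0.354 × 66.6 = 23.5764 m and 2√(Dt) = 2√(0.226 × 66.6) = 7.759 m.
Argument (x−vt)/(2√(Dt)) = (25.2 − 23.5764)/7.759 = 0.2093; ½·erfc(0.2093) = 0.3836.
C = 27.9 × 0.3836 = 10.7 mg/L.

10.7 mg/L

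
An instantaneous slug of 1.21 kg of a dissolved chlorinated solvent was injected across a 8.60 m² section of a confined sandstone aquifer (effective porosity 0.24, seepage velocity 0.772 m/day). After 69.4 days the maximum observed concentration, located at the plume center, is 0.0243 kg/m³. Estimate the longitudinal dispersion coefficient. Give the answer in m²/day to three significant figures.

0.667 m²/day

At the plume center C_max = M/(n_e·A·√(4πDt)), so D = M²/(4πt·(n_e·A·C_max)²).
n_e·A·C_max = 0.24 × 8.60 × 0.0243 = 0.05016 kg/m.
D = 1.21²/(4π × 69.4 × 0.05016²) = 0.667 m²/day.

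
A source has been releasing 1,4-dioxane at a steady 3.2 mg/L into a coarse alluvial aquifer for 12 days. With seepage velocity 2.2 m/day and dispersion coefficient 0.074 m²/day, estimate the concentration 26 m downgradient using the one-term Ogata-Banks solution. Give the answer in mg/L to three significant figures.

1.98 mg/L

For a continuous step input, C/C₀ ≈ ½·erfc((x−vt)/(2√(Dt))).
vt = 2.2 × 12 = 26.4 m and 2√(Dt) = 2√(0.074 × 12) = 1.885 m.
Argument (x−vt)/(2√(Dt)) = (26 − 26.4)/1.885 = -0.2122; ½·erfc(-0.2122) = 0.6179.
C = 3.2 × 0.6179 = 1.98 mg/L.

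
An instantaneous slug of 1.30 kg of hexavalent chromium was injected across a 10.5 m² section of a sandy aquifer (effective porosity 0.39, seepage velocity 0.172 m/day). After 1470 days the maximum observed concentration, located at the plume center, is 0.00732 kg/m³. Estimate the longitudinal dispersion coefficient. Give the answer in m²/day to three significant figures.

0.102 m²/day

At the plume center C_max = M/(n_e·A·√(4πDt)), so D = M²/(4πt·(n_e·A·C_max)²).
n_e·A·C_max = 0.39 × 10.5 × 0.00732 = 0.02998 kg/m.
D = 1.30²/(4π × 1470 × 0.02998²) = 0.102 m²/day.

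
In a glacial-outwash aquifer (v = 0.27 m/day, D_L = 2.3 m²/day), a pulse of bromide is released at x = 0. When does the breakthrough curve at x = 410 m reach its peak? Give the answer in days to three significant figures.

For the 1D instantaneous-source solution, setting ∂C/∂t = 0 at fixed x gives v²t² + 2Dt − x² = 0, so t = (√(D² + v²x²) − D)/v².
√(D² + v²x²) = √(2.3² + 0.27² × 410²) = 110.7; v² = 0.0729.
t = (110.7 − 2.3)/0.0729 = 1490 days (vs. the pure-advection estimate x/v = 1520 d).

1490 days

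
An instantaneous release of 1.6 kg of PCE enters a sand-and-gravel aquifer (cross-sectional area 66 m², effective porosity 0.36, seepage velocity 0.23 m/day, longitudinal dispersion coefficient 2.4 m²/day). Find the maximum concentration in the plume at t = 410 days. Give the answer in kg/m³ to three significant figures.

The peak of an instantaneous 1D plume sits at x = vt; there the Gaussian factor is 1 and C_max = M/(n_e·A·√(4πDt)), where n_e·A is the pore area the mass is dissolved in.
√(4πDt) = √(4π × 2.4 × 410) = 111.2 m, so C_max = 1.6/(0.36 × 66 × 111.2) = 0.000606 kg/m³.

0.000606 kg/m³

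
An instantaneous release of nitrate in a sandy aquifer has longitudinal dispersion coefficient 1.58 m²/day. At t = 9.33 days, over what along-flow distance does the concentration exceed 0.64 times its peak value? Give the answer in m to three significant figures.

10.3 m

The plume is Gaussian with σ = √(2Dt) = √(2 × 1.58 × 9.33) = 5.430 m.
C/C_peak = exp(−Δx²/(2σ²)) = 0.64 ⇒ Δx = σ·√(−2 ln 0.64) = 5.430 × 0.9448 = 5.130 m.
Width = 2Δx = 10.3 m.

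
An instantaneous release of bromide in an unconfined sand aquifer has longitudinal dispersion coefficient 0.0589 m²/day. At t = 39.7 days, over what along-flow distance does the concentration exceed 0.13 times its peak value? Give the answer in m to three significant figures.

The plume is Gaussian with σ = √(2Dt) = √(2 × 0.0589 × 39.7) = 2.163 m.
C/C_peak = exp(−Δx²/(2σ²)) = 0.13 ⇒ Δx = σ·√(−2 ln 0.13) = 2.163 × 2.020 = 4.369 m.
Width = 2Δx = 8.74 m.

8.74 m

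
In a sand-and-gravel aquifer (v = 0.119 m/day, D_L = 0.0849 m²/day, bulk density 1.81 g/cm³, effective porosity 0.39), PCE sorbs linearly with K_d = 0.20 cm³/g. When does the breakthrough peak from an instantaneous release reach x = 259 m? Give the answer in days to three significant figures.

4190 days

Retardation factor R = 1 + ρ_b·K_d/n = 1 + 1.81 × 0.20/0.39 = 1.928.
Sorption retards both mechanisms: v_R = v/R = 0.06172 m/day, D_R = D/R = 0.04404 m²/day.
Peak time from v_R²t² + 2D_R t − x² = 0: t = (√(D_R² + v_R²x²) − D_R)/v_R².
√(D_R² + v_R²x²) = √(0.04404² + 0.06172² × 259²) = 15.99; v_R² = 0.003809.
t = (15.99 − 0.04404)/0.003809 = 4190 days.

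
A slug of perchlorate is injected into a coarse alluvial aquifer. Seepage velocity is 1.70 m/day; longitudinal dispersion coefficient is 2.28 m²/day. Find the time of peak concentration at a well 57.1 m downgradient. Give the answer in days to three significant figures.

For the 1D instantaneous-source solution, setting ∂C/∂t = 0 at fixed x gives v²t² + 2Dt − x² = 0, so t = (√(D² + v²x²) − D)/v².
√(D² + v²x²) = √(2.28² + 1.70² × 57.1²) = 97.10; v² = 2.89.
t = (97.10 − 2.28)/2.89 = 32.8 days (vs. the pure-advection estimate x/v = 33.6 d).

32.8 days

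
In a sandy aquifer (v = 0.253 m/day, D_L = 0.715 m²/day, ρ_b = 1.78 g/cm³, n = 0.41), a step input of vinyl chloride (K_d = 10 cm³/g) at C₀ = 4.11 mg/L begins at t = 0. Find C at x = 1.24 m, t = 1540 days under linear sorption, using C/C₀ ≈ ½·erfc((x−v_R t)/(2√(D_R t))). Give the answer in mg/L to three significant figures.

3.52 mg/L

Retardation factor R = 1 + ρ_b·K_d/n = 1 + 1.78 × 10/0.41 = 44.41.
Sorption retards both mechanisms: v_R = v/R = 0.005697 m/day, D_R = D/R = 0.01610 m²/day.
v_R·t = 0.005697 × 1540 = 8.77338 m; 2√(D_R t) = 9.959 m; argument = (1.24 − 8.77338)/9.959 = -0.7564.
C = C₀ × ½·erfc(-0.7564) = 4.11 × 0.8576 = 3.52 mg/L.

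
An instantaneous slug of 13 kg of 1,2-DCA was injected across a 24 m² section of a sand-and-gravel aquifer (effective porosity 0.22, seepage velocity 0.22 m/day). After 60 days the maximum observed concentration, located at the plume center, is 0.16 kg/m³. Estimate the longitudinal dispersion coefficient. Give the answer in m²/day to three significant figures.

At the plume center C_max = M/(n_e·A·√(4πDt)), so D = M²/(4πt·(n_e·A·C_max)²).
n_e·A·C_max = 0.22 × 24 × 0.16 = 0.8448 kg/m.
D = 13²/(4π × 60 × 0.8448²) = 0.314 m²/day.

0.314 m²/day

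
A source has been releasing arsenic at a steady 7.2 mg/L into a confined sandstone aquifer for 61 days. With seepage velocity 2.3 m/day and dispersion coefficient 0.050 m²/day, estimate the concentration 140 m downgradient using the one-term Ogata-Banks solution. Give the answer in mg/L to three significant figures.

For a continuous step input, C/C₀ ≈ ½·erfc((x−vt)/(2√(Dt))).
vt = 2.3 × 61 = 140.3 m and 2√(Dt) = 2√(0.050 × 61) = 3.493 m.
Argument (x−vt)/(2√(Dt)) = (140 − 140.3)/3.493 = -0.08589; ½·erfc(-0.08589) = 0.5483.
C = 7.2 × 0.5483 = 3.95 mg/L.

3.95 mg/L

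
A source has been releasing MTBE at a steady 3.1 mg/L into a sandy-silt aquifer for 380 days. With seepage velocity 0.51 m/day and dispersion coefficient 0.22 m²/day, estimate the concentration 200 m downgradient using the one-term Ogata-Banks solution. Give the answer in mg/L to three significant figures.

For a continuous step input, C/C₀ ≈ ½·erfc((x−vt)/(2√(Dt))).
vt = 0.51 × 380 = 193.8 m and 2√(Dt) = 2√(0.22 × 380) = 18.29 m.
Argument (x−vt)/(2√(Dt)) = (200 − 193.8)/18.29 = 0.3390; ½·erfc(0.3390) = 0.3158.
C = 3.1 × 0.3158 = 0.979 mg/L.

0.979 mg/L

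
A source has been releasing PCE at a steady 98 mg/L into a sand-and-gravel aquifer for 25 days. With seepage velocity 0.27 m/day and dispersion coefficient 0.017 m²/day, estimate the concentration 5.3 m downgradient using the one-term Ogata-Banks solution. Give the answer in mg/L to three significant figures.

92.3 mg/L

For a continuous step input, C/C₀ ≈ ½·erfc((x−vt)/(2√(Dt))).
vt = 0.27 × 25 = 6.75 m and 2√(Dt) = 2√(0.017 × 25) = 1.304 m.
Argument (x−vt)/(2√(Dt)) = (5.3 − 6.75)/1.304 = -1.112; ½·erfc(-1.112) = 0.9421.
C = 98 × 0.9421 = 92.3 mg/L.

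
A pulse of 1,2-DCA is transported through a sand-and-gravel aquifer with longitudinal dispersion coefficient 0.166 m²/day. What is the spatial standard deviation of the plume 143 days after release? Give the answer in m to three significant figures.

Dispersive spreading gives a Gaussian with σ² = 2Dt; advection only shifts the center.
σ = √(2 × 0.166 × 143) = 6.89 m.

6.89 m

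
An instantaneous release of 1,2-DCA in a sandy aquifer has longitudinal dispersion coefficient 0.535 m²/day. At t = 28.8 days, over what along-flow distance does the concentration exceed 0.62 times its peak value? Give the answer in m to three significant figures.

The plume is Gaussian with σ = √(2Dt) = √(2 × 0.535 × 28.8) = 5.551 m.
C/C_peak = exp(−Δx²/(2σ²)) = 0.62 ⇒ Δx = σ·√(−2 ln 0.62) = 5.551 × 0.9778 = 5.428 m.
Width = 2Δx = 10.9 m.

10.9 m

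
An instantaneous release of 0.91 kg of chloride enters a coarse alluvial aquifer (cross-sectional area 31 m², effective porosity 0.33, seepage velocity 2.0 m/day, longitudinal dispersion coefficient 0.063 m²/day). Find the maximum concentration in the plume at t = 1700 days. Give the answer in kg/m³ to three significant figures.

0.00242 kg/m³

The peak of an instantaneous 1D plume sits at x = vt; there the Gaussian factor is 1 and C_max = M/(n_e·A·√(4πDt)), where n_e·A is the pore area the mass is dissolved in.
√(4πDt) = √(4π × 0.063 × 1700) = 36.69 m, so C_max = 0.91/(0.33 × 31 × 36.69) = 0.00242 kg/m³.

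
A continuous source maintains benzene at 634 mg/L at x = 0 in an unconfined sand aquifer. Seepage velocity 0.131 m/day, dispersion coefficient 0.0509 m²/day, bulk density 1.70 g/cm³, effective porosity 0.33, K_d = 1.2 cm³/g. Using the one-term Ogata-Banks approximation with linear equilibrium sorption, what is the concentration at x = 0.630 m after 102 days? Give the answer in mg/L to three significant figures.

Retardation factor R = 1 + ρ_b·K_d/n = 1 + 1.70 × 1.2/0.33 = 7.182.
Sorption retards both mechanisms: v_R = v/R = 0.01824 m/day, D_R = D/R = 0.007087 m²/day.
v_R·t = 0.01824 × 102 = 1.86048 m; 2√(D_R t) = 1.700 m; argument = (0.630 − 1.86048)/1.700 = -0.7238.
C = C₀ × ½·erfc(-0.7238) = 634 × 0.8470 = 537 mg/L.

537 mg/L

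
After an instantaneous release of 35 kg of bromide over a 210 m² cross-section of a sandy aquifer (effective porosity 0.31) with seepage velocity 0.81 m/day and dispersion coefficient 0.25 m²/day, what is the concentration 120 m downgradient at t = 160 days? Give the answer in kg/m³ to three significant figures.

0.0135 kg/m³

For an instantaneous plane source, C(x,t) = M/(n_e·A·√(4πDt)) · exp(−(x−vt)²/(4Dt)), with n_e·A the pore (flow) area.
Plume center vt = 0.81 × 160 = 129.6 m, so the well at 120 m is 9.6 m upgradient of the peak.
√(4πDt) = 22.42 m, giving peak height M/(n_e·A·√(4πDt)) = 35/(0.31 × 210 × 22.42) = 0.02398 kg/m³.
(x−vt)²/(4Dt) = (-9.6)²/(4 × 0.25 × 160) = 0.5760; exp(−0.5760) = 0.5621.
C = 0.02398 × 0.5621 = 0.0135 kg/m³.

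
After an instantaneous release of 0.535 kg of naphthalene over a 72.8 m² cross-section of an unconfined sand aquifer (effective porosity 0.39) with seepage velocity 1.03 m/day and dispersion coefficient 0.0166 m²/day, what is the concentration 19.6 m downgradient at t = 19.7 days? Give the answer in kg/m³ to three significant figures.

0.00645 kg/m³

For an instantaneous plane source, C(x,t) = M/(n_e·A·√(4πDt)) · exp(−(x−vt)²/(4Dt)), with n_e·A the pore (flow) area.
Plume center vt = 1.03 × 19.7 = 20.291 m, so the well at 19.6 m is 0.691 m upgradient of the peak.
√(4πDt) = 2.027 m, giving peak height M/(n_e·A·√(4πDt)) = 0.535/(0.39 × 72.8 × 2.027) = 0.009296 kg/m³.
(x−vt)²/(4Dt) = (-0.691)²/(4 × 0.0166 × 19.7) = 0.3650; exp(−0.3650) = 0.6942.
C = 0.009296 × 0.6942 = 0.00645 kg/m³.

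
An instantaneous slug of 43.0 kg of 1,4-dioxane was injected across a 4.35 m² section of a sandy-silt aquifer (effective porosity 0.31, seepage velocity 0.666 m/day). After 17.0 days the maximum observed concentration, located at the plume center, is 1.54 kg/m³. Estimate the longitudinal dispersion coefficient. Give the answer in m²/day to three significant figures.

2.01 m²/day

At the plume center C_max = M/(n_e·A·√(4πDt)), so D = M²/(4πt·(n_e·A·C_max)²).
n_e·A·C_max = 0.31 × 4.35 × 1.54 = 2.077 kg/m.
D = 43.0²/(4π × 17.0 × 2.077²) = 2.01 m²/day.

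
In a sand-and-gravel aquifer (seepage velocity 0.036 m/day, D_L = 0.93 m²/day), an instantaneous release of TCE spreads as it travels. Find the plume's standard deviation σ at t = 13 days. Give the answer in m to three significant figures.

4.92 m

Dispersive spreading gives a Gaussian with σ² = 2Dt; advection only shifts the center.
σ = √(2 × 0.93 × 13) = 4.92 m.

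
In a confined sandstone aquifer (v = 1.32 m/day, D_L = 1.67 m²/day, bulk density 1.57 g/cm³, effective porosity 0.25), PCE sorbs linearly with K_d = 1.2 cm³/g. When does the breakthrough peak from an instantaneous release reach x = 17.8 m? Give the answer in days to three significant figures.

Retardation factor R = 1 + ρ_b·K_d/n = 1 + 1.57 × 1.2/0.25 = 8.536.
Sorption retards both mechanisms: v_R = v/R = 0.1546 m/day, D_R = D/R = 0.1956 m²/day.
Peak time from v_R²t² + 2D_R t − x² = 0: t = (√(D_R² + v_R²x²) − D_R)/v_R².
√(D_R² + v_R²x²) = √(0.1956² + 0.1546² × 17.8²) = 2.759; v_R² = 0.02390.
t = (2.759 − 0.1956)/0.02390 = 107 days.

107 days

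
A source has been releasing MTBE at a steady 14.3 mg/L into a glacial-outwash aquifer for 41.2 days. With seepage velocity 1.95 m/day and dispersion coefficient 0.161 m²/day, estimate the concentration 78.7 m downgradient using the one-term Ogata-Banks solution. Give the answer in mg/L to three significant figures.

9.63 mg/L

For a continuous step input, C/C₀ ≈ ½·erfc((x−vt)/(2√(Dt))).
vt = 1.95 × 41.2 = 80.34 m and 2√(Dt) = 2√(0.161 × 41.2) = 5.151 m.
Argument (x−vt)/(2√(Dt)) = (78.7 − 80.34)/5.151 = -0.3184; ½·erfc(-0.3184) = 0.6737.
C = 14.3 × 0.6737 = 9.63 mg/L.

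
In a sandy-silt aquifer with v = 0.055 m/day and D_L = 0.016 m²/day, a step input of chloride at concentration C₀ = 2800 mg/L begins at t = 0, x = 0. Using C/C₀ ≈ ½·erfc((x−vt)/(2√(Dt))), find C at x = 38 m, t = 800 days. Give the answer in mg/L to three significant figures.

For a continuous step input, C/C₀ ≈ ½·erfc((x−vt)/(2√(Dt))).
vt = 0.055 × 800 = 44 m and 2√(Dt) = 2√(0.016 × 800) = 7.155 m.
Argument (x−vt)/(2√(Dt)) = (38 − 44)/7.155 = -0.8386; ½·erfc(-0.8386) = 0.8822.
C = 2800 × 0.8822 = 2470 mg/L.

2470 mg/L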